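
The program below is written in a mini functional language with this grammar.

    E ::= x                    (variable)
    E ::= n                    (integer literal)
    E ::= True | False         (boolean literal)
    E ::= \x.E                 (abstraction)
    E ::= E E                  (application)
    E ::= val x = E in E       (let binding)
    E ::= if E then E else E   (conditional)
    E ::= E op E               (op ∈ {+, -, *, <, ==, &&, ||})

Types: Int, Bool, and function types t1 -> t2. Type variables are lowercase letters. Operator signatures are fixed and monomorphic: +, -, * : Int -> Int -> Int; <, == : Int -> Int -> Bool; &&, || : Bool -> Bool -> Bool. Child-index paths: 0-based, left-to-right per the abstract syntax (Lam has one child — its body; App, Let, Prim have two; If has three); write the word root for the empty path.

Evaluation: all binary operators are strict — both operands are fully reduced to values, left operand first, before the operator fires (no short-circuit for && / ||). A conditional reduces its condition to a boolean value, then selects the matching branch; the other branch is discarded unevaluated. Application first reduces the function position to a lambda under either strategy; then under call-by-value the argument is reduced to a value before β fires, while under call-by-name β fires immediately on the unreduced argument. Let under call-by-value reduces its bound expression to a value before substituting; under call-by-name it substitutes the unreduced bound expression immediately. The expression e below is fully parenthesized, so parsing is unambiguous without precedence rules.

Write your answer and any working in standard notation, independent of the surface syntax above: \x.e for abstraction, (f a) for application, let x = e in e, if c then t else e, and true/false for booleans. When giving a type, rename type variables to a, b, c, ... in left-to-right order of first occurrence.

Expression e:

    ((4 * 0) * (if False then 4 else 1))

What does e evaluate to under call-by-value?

Answer: 0

Derivation:
step 0: ((4 * 0) * (if false then 4 else 1))
step 1: [delta@0] (0 * (if false then 4 else 1))
step 2: [if@1] (0 * 1)
step 3: [delta@root] 0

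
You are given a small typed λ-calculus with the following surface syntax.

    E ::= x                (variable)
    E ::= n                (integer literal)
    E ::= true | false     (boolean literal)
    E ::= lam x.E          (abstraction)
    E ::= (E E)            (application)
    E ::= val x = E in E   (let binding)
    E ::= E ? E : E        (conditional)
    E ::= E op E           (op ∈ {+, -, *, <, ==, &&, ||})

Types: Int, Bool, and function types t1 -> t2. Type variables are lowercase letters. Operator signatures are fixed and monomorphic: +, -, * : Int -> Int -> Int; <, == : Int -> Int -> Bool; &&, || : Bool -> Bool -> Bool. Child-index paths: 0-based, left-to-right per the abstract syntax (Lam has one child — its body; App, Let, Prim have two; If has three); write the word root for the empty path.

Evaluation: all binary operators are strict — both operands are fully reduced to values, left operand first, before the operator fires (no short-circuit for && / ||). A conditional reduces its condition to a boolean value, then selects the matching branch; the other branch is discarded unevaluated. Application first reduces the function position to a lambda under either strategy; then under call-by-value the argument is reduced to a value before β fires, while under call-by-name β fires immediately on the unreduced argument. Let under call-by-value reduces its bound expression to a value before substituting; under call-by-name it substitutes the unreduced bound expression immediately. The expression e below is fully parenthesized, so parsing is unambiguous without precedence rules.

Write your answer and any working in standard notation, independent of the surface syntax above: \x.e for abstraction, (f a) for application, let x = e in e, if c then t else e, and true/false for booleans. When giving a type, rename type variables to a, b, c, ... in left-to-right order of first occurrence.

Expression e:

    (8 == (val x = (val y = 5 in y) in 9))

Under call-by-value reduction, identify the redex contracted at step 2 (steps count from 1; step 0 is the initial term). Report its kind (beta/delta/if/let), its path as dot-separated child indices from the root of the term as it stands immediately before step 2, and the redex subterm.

Answer: let at 1 : (let x = 5 in 9)

Working:
step 0: (8 == (let x = (let y = 5 in y) in 9))
step 1: [let@1.0] (8 == (let x = 5 in 9))
step 2: [let@1] (8 == 9)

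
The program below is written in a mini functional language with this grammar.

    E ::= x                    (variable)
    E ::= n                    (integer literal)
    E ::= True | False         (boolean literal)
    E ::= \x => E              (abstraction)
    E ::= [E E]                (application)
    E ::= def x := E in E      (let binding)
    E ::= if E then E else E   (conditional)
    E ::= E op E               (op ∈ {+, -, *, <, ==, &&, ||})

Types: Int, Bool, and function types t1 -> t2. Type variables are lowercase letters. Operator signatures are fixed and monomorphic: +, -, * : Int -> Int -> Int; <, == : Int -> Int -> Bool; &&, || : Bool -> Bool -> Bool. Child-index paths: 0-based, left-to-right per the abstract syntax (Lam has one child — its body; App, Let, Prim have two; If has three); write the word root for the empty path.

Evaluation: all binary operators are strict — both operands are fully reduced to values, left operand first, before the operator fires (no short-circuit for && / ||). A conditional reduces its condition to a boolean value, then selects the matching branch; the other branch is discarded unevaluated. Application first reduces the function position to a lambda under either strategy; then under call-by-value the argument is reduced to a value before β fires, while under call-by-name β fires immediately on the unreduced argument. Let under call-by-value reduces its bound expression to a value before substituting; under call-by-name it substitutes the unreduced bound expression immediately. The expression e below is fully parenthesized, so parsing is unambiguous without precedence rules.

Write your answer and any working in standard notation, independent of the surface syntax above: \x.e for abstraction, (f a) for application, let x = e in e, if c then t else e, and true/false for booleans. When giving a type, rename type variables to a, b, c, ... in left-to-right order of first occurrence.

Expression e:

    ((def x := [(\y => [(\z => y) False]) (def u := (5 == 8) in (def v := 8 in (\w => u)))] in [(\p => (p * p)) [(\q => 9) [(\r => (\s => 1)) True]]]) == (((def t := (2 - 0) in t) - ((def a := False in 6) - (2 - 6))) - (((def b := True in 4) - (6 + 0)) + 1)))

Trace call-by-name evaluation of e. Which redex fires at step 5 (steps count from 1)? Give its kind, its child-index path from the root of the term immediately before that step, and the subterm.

Answer: delta at 0 : (9 * 9)

Working:
step 0: ((let x = ((\y.((\z.y) false)) (let u = (5 == 8) in (let v = 8 in (\w.u)))) in ((\p.(p * p)) ((\q.9) ((\r.(\s.1)) true)))) == (((let t = (2 - 0) in t) - ((let a = false in 6) - (2 - 6))) - (((let b = true in 4) - (6 + 0)) + 1)))
step 1: [let@0] (((\p.(p * p)) ((\q.9) ((\r.(\s.1)) true))) == (((let t = (2 - 0) in t) - ((let a = false in 6) - (2 - 6))) - (((let b = true in 4) - (6 + 0)) + 1)))
step 2: [beta@0] ((((\q.9) ((\r.(\s.1)) true)) * ((\q.9) ((\r.(\s.1)) true))) == (((let t = (2 - 0) in t) - ((let a = false in 6) - (2 - 6))) - (((let b = true in 4) - (6 + 0)) + 1)))
step 3: [beta@0.0] ((9 * ((\q.9) ((\r.(\s.1)) true))) == (((let t = (2 - 0) in t) - ((let a = false in 6) - (2 - 6))) - (((let b = true in 4) - (6 + 0)) + 1)))
step 4: [beta@0.1] ((9 * 9) == (((let t = (2 - 0) in t) - ((let a = false in 6) - (2 - 6))) - (((let b = true in 4) - (6 + 0)) + 1)))
step 5: [delta@0] (81 == (((let t = (2 - 0) in t) - ((let a = false in 6) - (2 - 6))) - (((let b = true in 4) - (6 + 0)) + 1)))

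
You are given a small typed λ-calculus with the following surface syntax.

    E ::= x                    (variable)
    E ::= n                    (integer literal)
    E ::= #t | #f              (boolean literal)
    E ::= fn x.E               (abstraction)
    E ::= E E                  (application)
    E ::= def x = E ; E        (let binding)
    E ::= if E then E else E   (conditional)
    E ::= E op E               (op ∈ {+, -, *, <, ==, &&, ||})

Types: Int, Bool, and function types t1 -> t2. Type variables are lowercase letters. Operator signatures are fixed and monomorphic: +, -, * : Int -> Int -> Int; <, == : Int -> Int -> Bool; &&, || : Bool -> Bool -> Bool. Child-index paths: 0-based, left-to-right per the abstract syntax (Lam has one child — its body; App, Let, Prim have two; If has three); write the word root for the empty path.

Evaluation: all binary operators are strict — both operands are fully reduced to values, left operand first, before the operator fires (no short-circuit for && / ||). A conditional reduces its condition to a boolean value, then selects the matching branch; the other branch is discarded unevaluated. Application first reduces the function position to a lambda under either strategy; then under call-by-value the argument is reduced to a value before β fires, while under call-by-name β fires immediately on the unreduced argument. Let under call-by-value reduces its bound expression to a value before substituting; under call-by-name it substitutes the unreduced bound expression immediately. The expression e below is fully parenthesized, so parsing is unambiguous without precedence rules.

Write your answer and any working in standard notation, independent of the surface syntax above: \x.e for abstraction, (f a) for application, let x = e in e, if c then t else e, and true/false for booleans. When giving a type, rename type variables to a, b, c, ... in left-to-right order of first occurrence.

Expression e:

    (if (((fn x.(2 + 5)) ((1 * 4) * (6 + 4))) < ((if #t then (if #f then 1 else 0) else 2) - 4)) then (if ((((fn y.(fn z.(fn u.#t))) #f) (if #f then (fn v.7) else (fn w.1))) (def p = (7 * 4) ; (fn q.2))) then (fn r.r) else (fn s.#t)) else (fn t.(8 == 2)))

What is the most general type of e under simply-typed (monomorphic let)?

Derivation:
  unify Int ~ Int
  unify Int ~ Int
\x._ : a -> Int
  unify Int ~ Int
  unify Int ~ Int
  unify Int ~ Int
  unify Int ~ Int
  unify Int ~ Int
  unify Int ~ Int
  unify a -> Int ~ Int -> b
  unify a ~ Int
  unify Int ~ b
_ _ : Int
  unify Int ~ Int
  unify Bool ~ Bool
  unify Bool ~ Bool
  unify Int ~ Int
  unify Int ~ Int
  unify Int ~ Int
  unify Int ~ Int
  unify Int ~ Int
  unify Bool ~ Bool
\u._ : e -> Bool
\z._ : d -> e -> Bool
\y._ : c -> d -> e -> Bool
  unify c -> d -> e -> Bool ~ Bool -> f
  unify c ~ Bool
  unify d -> e -> Bool ~ f
_ _ : d -> e -> Bool
  unify Bool ~ Bool
\v._ : g -> Int
\w._ : h -> Int
  unify g -> Int ~ h -> Int
  unify g ~ h
  unify Int ~ Int
  unify d -> e -> Bool ~ (h -> Int) -> i
  unify d ~ h -> Int
  unify e -> Bool ~ i
_ _ : e -> Bool
  unify Int ~ Int
  unify Int ~ Int
let p : Int
\q._ : j -> Int
  unify e -> Bool ~ (j -> Int) -> k
  unify e ~ j -> Int
  unify Bool ~ k
_ _ : Bool
  unify Bool ~ Bool
r : l
\r._ : l -> l
\s._ : m -> Bool
  unify l -> l ~ m -> Bool
  unify l ~ m
  unify m ~ Bool
  unify Int ~ Int
  unify Int ~ Int
\t._ : n -> Bool
  unify Bool -> Bool ~ n -> Bool
  unify Bool ~ n
  unify Bool ~ Bool

Answer: Bool -> Bool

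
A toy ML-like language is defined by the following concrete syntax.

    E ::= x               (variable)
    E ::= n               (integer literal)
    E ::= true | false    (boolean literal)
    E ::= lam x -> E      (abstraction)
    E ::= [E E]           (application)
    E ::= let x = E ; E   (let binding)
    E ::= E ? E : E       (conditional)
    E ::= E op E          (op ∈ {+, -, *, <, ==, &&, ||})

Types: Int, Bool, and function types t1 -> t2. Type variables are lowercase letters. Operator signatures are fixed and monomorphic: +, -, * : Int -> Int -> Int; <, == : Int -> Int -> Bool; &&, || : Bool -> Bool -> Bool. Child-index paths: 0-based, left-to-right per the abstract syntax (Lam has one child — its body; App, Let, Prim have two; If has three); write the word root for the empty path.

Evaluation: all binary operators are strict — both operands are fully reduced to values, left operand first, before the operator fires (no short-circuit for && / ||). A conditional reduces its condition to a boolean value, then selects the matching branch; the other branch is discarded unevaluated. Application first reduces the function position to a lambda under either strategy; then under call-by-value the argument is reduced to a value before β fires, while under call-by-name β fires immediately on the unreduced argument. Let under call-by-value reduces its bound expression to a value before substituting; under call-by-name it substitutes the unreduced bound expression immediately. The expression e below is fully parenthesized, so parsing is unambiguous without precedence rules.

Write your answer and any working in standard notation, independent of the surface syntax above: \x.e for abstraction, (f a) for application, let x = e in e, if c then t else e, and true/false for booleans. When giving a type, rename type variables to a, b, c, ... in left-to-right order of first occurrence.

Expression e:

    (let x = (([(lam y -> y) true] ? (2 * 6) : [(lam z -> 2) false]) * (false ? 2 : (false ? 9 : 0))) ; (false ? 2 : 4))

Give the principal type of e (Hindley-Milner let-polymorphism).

Working:
y : a
\y._ : a -> a
  unify a -> a ~ Bool -> b
  unify a ~ Bool
  unify Bool ~ b
_ _ : Bool
  unify Bool ~ Bool
  unify Int ~ Int
  unify Int ~ Int
\z._ : c -> Int
  unify c -> Int ~ Bool -> d
  unify c ~ Bool
  unify Int ~ d
_ _ : Int
  unify Int ~ Int
  unify Int ~ Int
  unify Bool ~ Bool
  unify Bool ~ Bool
  unify Int ~ Int
  unify Int ~ Int
  unify Int ~ Int
let x : Int
  unify Bool ~ Bool
  unify Int ~ Int

Answer: Int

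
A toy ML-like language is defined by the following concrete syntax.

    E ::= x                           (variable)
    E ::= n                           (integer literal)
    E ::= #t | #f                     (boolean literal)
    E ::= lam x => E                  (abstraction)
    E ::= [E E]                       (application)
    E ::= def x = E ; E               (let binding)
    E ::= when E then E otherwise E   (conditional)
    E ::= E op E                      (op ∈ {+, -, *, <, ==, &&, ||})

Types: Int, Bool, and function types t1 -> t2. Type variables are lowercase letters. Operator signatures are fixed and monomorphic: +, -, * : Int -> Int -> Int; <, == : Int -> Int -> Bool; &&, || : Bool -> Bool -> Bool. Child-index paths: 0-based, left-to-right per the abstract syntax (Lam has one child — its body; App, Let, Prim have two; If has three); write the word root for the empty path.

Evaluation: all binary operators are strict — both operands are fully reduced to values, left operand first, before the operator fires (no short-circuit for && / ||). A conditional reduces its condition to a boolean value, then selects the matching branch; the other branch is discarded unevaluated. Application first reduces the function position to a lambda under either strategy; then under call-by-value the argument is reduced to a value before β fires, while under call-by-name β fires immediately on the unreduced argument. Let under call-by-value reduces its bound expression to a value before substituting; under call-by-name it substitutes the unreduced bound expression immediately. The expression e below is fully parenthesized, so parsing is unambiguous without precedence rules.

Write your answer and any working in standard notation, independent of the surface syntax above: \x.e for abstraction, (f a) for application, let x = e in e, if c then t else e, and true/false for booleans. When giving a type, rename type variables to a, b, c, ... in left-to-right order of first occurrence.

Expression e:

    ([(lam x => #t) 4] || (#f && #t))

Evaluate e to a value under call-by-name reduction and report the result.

Trace:
step 0: (((\x.true) 4) || (false && true))
step 1: [beta@0] (true || (false && true))
step 2: [delta@1] (true || false)
step 3: [delta@root] true

Answer: true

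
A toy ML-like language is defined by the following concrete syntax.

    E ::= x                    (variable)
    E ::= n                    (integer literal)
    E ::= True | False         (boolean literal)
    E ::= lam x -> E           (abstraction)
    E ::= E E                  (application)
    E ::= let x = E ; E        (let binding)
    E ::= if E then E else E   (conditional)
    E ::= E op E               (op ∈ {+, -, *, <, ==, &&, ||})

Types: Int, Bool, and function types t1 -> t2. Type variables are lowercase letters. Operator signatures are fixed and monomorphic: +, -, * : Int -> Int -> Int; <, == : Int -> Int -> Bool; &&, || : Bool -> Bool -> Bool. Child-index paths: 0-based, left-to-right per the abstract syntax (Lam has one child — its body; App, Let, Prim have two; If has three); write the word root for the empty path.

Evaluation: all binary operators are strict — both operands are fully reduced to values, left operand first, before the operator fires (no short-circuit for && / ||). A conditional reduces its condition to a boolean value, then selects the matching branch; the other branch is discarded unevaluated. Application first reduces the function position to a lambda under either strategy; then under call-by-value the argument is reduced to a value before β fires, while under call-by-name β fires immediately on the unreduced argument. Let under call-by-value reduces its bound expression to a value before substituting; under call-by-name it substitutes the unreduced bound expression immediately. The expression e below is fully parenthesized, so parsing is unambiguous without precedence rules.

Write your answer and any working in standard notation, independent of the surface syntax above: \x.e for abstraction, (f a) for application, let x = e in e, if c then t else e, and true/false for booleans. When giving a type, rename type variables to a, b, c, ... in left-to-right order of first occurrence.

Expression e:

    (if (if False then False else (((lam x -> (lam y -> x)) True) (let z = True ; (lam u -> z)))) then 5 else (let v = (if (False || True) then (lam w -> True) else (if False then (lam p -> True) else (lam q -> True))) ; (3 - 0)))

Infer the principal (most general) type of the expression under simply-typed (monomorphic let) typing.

Derivation:
  unify Bool ~ Bool
x : a
\y._ : b -> a
\x._ : a -> b -> a
  unify a -> b -> a ~ Bool -> c
  unify a ~ Bool
  unify b -> Bool ~ c
_ _ : b -> Bool
let z : Bool
z : Bool
\u._ : d -> Bool
  unify b -> Bool ~ (d -> Bool) -> e
  unify b ~ d -> Bool
  unify Bool ~ e
_ _ : Bool
  unify Bool ~ Bool
  unify Bool ~ Bool
  unify Bool ~ Bool
  unify Bool ~ Bool
  unify Bool ~ Bool
\w._ : f -> Bool
  unify Bool ~ Bool
\p._ : g -> Bool
\q._ : h -> Bool
  unify g -> Bool ~ h -> Bool
  unify g ~ h
  unify Bool ~ Bool
  unify f -> Bool ~ h -> Bool
  unify f ~ h
  unify Bool ~ Bool
let v : h -> Bool
  unify Int ~ Int
  unify Int ~ Int
  unify Int ~ Int

Answer: Int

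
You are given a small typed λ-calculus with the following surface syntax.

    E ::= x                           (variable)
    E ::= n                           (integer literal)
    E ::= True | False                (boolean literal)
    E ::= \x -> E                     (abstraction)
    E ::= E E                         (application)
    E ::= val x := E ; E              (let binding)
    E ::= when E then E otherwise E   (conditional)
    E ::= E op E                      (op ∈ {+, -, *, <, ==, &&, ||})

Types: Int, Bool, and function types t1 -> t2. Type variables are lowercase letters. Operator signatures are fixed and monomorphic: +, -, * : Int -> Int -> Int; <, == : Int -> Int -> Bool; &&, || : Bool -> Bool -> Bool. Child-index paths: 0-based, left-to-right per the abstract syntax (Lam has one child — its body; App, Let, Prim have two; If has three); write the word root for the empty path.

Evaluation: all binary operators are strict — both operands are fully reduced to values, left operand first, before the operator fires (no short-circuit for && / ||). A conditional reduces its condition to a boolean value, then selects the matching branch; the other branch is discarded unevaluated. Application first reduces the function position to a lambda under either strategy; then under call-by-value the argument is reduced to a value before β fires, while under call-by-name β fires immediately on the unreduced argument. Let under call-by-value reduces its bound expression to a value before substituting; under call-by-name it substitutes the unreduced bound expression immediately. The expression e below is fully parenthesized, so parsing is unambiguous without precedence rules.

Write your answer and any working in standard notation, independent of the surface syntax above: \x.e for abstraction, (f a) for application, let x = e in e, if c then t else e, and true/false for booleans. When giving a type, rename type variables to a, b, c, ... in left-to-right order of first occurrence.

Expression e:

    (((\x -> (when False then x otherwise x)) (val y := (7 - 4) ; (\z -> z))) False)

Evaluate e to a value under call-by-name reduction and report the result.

Working:
step 0: (((\x.(if false then x else x)) (let y = (7 - 4) in (\z.z))) false)
step 1: [beta@0] ((if false then (let y = (7 - 4) in (\z.z)) else (let y = (7 - 4) in (\z.z))) false)
step 2: [if@0] ((let y = (7 - 4) in (\z.z)) false)
step 3: [let@0] ((\z.z) false)
step 4: [beta@root] false

Answer: false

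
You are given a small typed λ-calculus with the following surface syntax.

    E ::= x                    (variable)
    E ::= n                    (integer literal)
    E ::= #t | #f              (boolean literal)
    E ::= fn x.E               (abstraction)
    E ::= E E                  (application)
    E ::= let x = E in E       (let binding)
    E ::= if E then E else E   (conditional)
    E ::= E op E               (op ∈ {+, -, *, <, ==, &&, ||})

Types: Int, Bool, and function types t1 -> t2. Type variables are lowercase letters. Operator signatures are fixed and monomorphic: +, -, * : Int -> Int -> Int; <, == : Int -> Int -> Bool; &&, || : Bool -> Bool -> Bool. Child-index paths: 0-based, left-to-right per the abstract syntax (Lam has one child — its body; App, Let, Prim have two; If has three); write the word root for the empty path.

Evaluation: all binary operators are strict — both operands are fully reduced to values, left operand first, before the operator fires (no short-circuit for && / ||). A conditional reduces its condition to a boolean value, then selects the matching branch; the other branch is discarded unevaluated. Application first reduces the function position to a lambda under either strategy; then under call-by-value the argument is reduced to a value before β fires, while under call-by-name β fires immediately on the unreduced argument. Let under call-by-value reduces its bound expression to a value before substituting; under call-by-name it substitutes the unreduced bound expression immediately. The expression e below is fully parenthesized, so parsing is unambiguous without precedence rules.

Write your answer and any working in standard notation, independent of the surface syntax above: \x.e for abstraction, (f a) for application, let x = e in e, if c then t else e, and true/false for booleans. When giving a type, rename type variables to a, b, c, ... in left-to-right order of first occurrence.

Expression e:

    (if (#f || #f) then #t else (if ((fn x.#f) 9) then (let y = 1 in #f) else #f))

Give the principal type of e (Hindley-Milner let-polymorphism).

Trace:
  unify Bool ~ Bool
  unify Bool ~ Bool
  unify Bool ~ Bool
\x._ : a -> Bool
  unify a -> Bool ~ Int -> b
  unify a ~ Int
  unify Bool ~ b
_ _ : Bool
  unify Bool ~ Bool
let y : Int
  unify Bool ~ Bool
  unify Bool ~ Bool

Answer: Bool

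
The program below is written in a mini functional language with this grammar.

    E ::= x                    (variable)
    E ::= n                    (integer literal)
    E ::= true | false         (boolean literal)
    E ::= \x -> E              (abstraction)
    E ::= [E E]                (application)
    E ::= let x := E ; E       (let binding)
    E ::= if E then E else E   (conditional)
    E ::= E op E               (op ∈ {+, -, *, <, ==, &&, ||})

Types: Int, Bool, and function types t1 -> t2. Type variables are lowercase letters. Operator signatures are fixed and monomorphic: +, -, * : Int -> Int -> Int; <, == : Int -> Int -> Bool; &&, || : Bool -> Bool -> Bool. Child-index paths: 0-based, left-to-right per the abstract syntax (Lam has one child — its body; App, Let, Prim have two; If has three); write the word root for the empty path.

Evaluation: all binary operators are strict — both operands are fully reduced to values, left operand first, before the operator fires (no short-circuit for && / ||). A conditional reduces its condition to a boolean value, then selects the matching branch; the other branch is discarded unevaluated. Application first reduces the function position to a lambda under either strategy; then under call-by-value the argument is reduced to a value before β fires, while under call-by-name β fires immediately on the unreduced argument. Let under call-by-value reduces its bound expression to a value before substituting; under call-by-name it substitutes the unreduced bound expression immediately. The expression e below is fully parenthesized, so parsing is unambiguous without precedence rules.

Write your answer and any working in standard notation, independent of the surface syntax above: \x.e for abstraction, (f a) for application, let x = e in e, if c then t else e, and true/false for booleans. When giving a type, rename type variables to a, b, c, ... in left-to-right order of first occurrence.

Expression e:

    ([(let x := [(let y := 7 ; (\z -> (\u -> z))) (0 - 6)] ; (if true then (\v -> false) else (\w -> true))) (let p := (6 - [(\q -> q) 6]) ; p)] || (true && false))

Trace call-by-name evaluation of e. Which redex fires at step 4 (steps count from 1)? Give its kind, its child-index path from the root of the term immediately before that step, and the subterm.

Working:
step 0: (((let x = ((let y = 7 in (\z.(\u.z))) (0 - 6)) in (if true then (\v.false) else (\w.true))) (let p = (6 - ((\q.q) 6)) in p)) || (true && false))
step 1: [let@0.0] (((if true then (\v.false) else (\w.true)) (let p = (6 - ((\q.q) 6)) in p)) || (true && false))
step 2: [if@0.0] (((\v.false) (let p = (6 - ((\q.q) 6)) in p)) || (true && false))
step 3: [beta@0] (false || (true && false))
step 4: [delta@1] (false || false)

Answer: delta at 1 : (true && false)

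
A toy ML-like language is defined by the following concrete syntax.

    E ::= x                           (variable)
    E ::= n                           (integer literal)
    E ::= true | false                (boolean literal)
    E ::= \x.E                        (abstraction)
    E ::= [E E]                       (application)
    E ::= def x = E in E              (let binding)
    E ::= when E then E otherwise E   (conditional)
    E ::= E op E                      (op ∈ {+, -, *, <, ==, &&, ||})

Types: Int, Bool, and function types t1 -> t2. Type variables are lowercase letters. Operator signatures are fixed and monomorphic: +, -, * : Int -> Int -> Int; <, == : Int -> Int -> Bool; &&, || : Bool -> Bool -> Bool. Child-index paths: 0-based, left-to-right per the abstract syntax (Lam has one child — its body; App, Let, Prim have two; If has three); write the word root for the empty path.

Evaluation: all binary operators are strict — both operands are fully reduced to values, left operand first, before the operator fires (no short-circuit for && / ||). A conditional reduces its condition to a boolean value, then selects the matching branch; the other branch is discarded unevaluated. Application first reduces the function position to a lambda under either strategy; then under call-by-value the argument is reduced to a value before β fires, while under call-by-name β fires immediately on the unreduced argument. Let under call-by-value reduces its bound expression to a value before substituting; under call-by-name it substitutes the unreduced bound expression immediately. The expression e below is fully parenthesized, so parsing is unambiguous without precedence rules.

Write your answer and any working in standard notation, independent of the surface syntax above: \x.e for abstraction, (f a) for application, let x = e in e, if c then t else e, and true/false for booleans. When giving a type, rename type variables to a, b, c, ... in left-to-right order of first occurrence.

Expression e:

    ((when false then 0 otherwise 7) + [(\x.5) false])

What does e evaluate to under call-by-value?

Working:
step 0: ((if false then 0 else 7) + ((\x.5) false))
step 1: [if@0] (7 + ((\x.5) false))
step 2: [beta@1] (7 + 5)
step 3: [delta@root] 12

Answer: 12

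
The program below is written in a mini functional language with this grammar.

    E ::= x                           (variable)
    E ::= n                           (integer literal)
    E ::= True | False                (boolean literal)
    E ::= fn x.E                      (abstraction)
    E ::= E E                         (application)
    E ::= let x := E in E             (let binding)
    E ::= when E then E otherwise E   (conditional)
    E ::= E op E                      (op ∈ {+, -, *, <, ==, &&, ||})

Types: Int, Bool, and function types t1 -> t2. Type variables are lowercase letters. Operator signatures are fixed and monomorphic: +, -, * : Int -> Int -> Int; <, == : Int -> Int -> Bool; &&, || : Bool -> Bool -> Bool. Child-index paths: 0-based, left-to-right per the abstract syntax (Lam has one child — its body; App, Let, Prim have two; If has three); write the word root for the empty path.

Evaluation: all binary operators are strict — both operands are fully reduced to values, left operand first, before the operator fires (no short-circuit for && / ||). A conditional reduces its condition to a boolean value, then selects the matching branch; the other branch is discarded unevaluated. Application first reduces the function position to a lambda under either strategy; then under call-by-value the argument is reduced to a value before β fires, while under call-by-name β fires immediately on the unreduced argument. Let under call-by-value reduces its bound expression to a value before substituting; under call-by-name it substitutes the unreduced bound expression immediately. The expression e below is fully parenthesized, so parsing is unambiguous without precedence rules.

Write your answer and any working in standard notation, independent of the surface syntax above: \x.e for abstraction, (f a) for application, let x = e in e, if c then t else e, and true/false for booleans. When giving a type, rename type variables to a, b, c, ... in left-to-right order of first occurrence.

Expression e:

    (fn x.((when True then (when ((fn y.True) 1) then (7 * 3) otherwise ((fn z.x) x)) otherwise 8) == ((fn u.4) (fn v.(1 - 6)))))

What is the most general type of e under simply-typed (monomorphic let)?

Trace:
  unify Bool ~ Bool
\y._ : b -> Bool
  unify b -> Bool ~ Int -> c
  unify b ~ Int
  unify Bool ~ c
_ _ : Bool
  unify Bool ~ Bool
  unify Int ~ Int
  unify Int ~ Int
x : a
\z._ : d -> a
x : a
  unify d -> a ~ a -> e
  unify d ~ a
  unify a ~ e
_ _ : e
  unify Int ~ e
  unify Int ~ Int
  unify Int ~ Int
\u._ : f -> Int
  unify Int ~ Int
  unify Int ~ Int
\v._ : g -> Int
  unify f -> Int ~ (g -> Int) -> h
  unify f ~ g -> Int
  unify Int ~ h
_ _ : Int
  unify Int ~ Int
\x._ : Int -> Bool

Answer: Int -> Bool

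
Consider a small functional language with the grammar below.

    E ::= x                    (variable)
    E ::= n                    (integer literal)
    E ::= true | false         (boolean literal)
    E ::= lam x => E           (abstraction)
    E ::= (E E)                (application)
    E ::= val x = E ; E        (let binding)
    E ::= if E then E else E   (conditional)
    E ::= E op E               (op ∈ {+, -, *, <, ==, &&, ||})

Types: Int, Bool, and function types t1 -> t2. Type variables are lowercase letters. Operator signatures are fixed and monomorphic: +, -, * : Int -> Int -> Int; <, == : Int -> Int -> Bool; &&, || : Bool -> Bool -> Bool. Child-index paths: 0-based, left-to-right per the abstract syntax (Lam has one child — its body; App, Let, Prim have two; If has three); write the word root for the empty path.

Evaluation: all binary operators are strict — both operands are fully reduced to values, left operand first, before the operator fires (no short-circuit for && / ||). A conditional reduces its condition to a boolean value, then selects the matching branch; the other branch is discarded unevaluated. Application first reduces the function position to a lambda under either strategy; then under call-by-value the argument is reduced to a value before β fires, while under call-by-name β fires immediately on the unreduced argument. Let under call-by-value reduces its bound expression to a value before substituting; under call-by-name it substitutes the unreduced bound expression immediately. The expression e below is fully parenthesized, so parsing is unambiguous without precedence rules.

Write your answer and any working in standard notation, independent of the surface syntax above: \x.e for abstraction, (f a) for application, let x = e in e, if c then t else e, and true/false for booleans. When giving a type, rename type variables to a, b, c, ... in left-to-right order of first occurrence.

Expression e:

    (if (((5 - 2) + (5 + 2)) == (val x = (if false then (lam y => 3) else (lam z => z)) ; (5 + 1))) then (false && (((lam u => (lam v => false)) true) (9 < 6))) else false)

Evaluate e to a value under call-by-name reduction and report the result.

Working:
step 0: (if (((5 - 2) + (5 + 2)) == (let x = (if false then (\y.3) else (\z.z)) in (5 + 1))) then (false && (((\u.(\v.false)) true) (9 < 6))) else false)
step 1: [delta@0.0.0] (if ((3 + (5 + 2)) == (let x = (if false then (\y.3) else (\z.z)) in (5 + 1))) then (false && (((\u.(\v.false)) true) (9 < 6))) else false)
step 2: [delta@0.0.1] (if ((3 + 7) == (let x = (if false then (\y.3) else (\z.z)) in (5 + 1))) then (false && (((\u.(\v.false)) true) (9 < 6))) else false)
step 3: [delta@0.0] (if (10 == (let x = (if false then (\y.3) else (\z.z)) in (5 + 1))) then (false && (((\u.(\v.false)) true) (9 < 6))) else false)
step 4: [let@0.1] (if (10 == (5 + 1)) then (false && (((\u.(\v.false)) true) (9 < 6))) else false)
step 5: [delta@0.1] (if (10 == 6) then (false && (((\u.(\v.false)) true) (9 < 6))) else false)
step 6: [delta@0] (if false then (false && (((\u.(\v.false)) true) (9 < 6))) else false)
step 7: [if@root] false

Answer: false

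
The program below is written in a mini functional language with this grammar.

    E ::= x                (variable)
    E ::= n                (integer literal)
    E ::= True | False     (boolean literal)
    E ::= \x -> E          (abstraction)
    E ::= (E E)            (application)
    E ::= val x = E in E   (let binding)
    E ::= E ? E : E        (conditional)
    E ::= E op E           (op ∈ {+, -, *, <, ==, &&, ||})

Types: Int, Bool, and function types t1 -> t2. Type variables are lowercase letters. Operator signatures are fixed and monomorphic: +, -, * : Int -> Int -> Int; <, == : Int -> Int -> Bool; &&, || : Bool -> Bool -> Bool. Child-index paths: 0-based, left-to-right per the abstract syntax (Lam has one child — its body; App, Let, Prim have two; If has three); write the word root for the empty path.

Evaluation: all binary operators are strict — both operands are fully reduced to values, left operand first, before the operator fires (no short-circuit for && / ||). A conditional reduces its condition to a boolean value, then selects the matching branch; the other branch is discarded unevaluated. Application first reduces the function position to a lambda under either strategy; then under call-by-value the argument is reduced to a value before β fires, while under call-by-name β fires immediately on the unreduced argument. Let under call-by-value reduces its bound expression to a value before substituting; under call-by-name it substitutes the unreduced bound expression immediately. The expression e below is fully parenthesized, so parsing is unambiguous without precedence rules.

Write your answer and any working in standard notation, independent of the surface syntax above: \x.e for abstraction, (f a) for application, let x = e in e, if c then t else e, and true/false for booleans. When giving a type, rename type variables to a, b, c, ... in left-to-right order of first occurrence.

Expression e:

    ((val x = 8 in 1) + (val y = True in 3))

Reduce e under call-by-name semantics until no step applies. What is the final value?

Derivation:
step 0: ((let x = 8 in 1) + (let y = true in 3))
step 1: [let@0] (1 + (let y = true in 3))
step 2: [let@1] (1 + 3)
step 3: [delta@root] 4

Answer: 4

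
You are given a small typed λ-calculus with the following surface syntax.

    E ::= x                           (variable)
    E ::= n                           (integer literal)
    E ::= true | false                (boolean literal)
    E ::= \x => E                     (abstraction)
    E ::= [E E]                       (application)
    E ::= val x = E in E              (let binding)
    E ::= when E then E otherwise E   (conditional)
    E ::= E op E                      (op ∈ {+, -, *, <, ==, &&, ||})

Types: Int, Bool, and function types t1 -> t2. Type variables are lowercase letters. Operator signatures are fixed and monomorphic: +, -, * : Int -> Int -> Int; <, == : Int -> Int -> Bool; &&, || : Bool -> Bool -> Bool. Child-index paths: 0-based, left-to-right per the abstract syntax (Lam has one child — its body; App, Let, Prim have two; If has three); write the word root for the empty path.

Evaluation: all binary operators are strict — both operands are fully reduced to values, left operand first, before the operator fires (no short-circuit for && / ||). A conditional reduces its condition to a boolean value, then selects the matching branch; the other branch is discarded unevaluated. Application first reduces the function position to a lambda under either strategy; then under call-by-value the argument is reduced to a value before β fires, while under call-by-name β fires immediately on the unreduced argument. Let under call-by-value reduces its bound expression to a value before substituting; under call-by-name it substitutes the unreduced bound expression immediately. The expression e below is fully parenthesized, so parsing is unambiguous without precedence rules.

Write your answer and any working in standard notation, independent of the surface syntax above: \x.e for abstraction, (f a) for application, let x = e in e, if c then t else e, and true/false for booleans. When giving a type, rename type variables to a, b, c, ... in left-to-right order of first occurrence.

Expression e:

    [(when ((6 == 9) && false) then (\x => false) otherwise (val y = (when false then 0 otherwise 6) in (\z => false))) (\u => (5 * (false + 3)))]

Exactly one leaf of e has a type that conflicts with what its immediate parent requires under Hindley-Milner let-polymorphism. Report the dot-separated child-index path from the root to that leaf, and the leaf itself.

Trace:
  unify Int ~ Int
  unify Int ~ Int
  unify Bool ~ Bool
  unify Bool ~ Bool
  unify Bool ~ Bool
\x._ : a -> Bool
  unify Bool ~ Bool
  unify Int ~ Int
let y : Int
\z._ : b -> Bool
  unify a -> Bool ~ b -> Bool
  unify a ~ b
  unify Bool ~ Bool
  unify Int ~ Int
  unify Bool ~ Int
  FAIL: mismatch Bool ~ Int

Answer: 1.0.1.0 : false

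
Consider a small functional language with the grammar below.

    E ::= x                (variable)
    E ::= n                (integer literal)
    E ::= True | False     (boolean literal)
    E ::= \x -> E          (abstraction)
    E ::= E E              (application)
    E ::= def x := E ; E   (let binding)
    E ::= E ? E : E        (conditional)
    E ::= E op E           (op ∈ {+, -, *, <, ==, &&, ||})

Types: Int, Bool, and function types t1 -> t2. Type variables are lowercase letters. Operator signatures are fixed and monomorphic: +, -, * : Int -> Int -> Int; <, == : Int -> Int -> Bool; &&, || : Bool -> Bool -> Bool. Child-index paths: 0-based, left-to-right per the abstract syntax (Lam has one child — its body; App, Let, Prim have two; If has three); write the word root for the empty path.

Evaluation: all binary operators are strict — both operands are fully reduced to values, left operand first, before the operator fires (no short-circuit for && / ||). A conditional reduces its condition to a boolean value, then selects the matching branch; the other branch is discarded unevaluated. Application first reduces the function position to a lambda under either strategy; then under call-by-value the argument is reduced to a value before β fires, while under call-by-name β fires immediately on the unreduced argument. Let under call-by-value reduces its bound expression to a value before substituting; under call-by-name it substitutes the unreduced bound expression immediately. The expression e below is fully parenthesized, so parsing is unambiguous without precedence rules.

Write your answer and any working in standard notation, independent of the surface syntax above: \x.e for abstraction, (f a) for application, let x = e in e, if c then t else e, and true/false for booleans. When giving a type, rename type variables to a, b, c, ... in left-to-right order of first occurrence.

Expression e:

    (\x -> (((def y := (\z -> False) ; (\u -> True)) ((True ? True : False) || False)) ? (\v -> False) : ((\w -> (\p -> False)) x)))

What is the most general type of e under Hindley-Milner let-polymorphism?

Derivation:
\z._ : b -> Bool
let y : forall. b -> Bool
\u._ : c -> Bool
  unify Bool ~ Bool
  unify Bool ~ Bool
  unify Bool ~ Bool
  unify Bool ~ Bool
  unify c -> Bool ~ Bool -> d
  unify c ~ Bool
  unify Bool ~ d
_ _ : Bool
  unify Bool ~ Bool
\v._ : e -> Bool
\p._ : g -> Bool
\w._ : f -> g -> Bool
x : a
  unify f -> g -> Bool ~ a -> h
  unify f ~ a
  unify g -> Bool ~ h
_ _ : g -> Bool
  unify e -> Bool ~ g -> Bool
  unify e ~ g
  unify Bool ~ Bool
\x._ : a -> g -> Bool

Answer: a -> b -> Bool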